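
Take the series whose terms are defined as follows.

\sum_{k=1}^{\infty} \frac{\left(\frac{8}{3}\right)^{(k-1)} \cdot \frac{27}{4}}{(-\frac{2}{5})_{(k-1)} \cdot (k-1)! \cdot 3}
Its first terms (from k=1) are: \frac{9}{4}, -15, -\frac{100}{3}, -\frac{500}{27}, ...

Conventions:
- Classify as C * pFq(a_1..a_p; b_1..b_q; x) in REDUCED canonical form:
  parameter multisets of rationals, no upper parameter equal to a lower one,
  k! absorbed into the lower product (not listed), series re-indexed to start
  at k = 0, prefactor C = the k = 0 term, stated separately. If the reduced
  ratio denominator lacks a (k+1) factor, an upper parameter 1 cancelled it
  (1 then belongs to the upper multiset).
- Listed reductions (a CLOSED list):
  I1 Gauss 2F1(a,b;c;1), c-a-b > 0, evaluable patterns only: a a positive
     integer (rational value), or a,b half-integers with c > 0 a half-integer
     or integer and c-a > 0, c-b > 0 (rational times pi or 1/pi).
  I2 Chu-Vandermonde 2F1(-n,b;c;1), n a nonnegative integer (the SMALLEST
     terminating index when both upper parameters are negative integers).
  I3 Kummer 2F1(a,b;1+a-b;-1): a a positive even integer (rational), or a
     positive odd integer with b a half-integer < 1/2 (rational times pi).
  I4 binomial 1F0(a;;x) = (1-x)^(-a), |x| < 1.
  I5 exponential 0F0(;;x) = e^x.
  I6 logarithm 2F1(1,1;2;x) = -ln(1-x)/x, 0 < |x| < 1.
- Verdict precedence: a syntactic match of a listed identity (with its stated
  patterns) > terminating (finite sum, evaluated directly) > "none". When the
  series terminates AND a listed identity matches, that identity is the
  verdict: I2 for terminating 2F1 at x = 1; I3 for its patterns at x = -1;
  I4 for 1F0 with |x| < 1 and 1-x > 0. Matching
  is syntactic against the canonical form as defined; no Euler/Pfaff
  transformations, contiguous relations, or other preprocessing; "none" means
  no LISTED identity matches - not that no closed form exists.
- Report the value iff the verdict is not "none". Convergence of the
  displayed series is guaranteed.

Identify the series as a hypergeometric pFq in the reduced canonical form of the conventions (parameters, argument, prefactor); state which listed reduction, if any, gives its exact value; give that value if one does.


Structural cue: x = \frac{8}{3} and the constant factors (C = 9/4) combine into one prefactor.
Ratio: r(k) = \frac{8}{3} * 1 / [(k-\frac{2}{5}) (k+1)] ; factor over Q: parameters, x = \frac{8}{3}, and C = \frac{9}{4}.

This is \frac{9}{4} * 0F1(-; -\frac{2}{5}; \frac{8}{3}) in reduced canonical form. Verdict: none. A 0F1 with upper {-} fits none of I1-I6 at x = \frac{8}{3}; the sum runs forever.


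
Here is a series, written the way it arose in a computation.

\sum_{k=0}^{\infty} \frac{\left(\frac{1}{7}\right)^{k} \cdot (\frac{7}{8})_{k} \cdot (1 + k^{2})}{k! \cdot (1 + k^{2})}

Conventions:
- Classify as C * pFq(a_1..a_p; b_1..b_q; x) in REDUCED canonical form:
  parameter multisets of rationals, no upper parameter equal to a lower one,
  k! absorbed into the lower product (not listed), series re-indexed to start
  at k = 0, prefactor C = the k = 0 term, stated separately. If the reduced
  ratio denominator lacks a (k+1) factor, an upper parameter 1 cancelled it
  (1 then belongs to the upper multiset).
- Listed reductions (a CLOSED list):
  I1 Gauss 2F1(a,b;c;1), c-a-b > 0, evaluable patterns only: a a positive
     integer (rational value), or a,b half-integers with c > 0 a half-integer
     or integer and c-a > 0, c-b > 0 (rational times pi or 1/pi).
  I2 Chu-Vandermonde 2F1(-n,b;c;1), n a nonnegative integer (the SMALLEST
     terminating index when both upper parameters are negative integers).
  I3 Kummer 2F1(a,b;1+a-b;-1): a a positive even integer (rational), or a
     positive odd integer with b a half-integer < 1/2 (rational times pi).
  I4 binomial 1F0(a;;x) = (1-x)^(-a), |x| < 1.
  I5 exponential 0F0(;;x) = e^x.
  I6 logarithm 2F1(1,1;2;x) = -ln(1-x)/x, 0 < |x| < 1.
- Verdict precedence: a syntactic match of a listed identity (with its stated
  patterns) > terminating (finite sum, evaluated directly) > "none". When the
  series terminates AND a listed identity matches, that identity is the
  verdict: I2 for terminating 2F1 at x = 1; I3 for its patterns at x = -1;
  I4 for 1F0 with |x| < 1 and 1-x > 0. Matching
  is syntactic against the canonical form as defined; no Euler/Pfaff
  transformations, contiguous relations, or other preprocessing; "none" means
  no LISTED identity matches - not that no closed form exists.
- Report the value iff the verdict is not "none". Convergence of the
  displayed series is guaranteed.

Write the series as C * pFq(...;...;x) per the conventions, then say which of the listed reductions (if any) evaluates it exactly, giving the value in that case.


The tell: x = \frac{1}{7} and striking the common factor k^2 + 1 reduces the term (C = 1, x = 1/7).
Adjacent-term ratio: r(k) = \frac{1}{7} * (k+\frac{7}{8}) / [(k+1)] - rational in k. x = \frac{1}{7}; t_0 = 1; negate the roots.

The series (x = \frac{1}{7}) is 1F0: upper {\frac{7}{8}}, lower {-}, prefactor 1. Verdict: the binomial series (I4) matches (the 1F0 binomial series: exponent -7/8, x = \frac{1}{7}). Its exact value is \left(\frac{6}{7}\right)^{-\frac{7}{8}}.


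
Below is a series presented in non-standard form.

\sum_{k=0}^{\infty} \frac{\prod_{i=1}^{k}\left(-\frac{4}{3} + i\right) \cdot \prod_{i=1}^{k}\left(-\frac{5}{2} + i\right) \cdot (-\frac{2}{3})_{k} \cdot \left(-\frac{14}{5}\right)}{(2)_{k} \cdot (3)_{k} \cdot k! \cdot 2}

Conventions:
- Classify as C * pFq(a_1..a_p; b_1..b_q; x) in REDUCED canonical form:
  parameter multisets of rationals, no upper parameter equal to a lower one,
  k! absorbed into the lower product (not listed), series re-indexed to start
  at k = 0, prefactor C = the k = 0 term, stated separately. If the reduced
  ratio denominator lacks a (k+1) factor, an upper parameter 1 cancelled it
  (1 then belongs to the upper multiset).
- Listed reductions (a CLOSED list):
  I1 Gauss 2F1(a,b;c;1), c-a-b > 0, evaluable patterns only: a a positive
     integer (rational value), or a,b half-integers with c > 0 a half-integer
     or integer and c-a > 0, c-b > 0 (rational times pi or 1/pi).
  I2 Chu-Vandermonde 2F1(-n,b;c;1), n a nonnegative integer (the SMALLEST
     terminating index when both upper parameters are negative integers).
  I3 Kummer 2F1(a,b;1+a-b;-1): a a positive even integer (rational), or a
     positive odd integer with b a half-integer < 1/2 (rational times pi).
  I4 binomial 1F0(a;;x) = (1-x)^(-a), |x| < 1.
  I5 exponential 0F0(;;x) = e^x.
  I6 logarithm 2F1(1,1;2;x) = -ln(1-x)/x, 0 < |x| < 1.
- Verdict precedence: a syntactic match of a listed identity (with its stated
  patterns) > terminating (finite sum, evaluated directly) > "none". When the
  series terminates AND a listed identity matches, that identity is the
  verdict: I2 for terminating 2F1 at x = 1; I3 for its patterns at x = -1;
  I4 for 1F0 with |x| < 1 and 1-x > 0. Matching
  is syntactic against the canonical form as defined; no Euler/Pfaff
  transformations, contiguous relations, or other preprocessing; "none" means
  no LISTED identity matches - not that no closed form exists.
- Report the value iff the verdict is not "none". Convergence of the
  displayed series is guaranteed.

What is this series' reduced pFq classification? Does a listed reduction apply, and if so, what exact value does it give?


The series (x = 1) is 3F2: upper {-\frac{3}{2}, -\frac{2}{3}, -\frac{1}{3}}, lower {2, 3}, prefactor -\frac{7}{5}. Verdict: none (x = 1): each listed identity misses the multisets {-\frac{3}{2}, -\frac{2}{3}, -\frac{1}{3}} ; {2, 3}.

First insight: with t_0 = -\frac{7}{5}, the running product (prefactor -7/5) telescopes to a rising factorial.
Step ratio: r(k) = 1 * (k-\frac{3}{2}) (k-\frac{2}{3}) (k-\frac{1}{3}) / [(k+2) (k+3) (k+1)] - poly over poly, x = 1 from leading terms; C = -\frac{7}{5} at k = 0.


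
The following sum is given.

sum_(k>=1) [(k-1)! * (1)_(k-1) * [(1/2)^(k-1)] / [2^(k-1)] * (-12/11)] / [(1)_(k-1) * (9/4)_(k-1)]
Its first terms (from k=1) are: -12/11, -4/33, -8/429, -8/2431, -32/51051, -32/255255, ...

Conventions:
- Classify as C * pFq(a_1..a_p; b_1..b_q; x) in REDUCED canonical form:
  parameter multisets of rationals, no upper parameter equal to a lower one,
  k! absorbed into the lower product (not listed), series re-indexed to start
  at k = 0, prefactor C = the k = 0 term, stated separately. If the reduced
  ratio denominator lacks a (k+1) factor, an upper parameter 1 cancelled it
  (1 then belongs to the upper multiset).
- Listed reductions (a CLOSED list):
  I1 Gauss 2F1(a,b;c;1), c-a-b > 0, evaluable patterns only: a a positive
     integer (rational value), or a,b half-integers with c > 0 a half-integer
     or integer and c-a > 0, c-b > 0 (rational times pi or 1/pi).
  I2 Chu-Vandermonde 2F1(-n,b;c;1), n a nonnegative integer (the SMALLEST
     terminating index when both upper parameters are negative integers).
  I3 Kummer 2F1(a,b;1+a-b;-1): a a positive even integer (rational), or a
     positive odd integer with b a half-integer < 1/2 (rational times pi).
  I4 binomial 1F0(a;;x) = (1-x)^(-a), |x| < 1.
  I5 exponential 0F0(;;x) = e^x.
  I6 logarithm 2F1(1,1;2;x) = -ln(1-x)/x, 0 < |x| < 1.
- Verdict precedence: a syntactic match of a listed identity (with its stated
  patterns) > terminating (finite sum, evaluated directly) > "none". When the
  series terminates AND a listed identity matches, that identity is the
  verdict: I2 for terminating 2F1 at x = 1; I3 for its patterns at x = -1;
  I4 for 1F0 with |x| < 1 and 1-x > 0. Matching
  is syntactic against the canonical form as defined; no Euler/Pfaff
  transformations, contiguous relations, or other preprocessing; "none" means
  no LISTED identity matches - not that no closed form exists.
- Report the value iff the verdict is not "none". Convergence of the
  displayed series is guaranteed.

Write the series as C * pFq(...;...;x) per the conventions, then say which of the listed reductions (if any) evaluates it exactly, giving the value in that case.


The series (x = 1/4) is 2F1: upper {1, 1}, lower {9/4}, prefactor -12/11. Verdict: none - this 2F1 at x = 1/4 matches no listed pattern, and upper {1, 1} holds no stopper.

Key step: t_0 being -12/11, (1)_k (prefactor -12/11) is k! itself.
Adjacent-term ratio: r(k) = (1/4) * (k+1) (k+1) / [(k+9/4) (k+1)] - rational; roots negated = parameters, x = (1/4), C = -12/11.


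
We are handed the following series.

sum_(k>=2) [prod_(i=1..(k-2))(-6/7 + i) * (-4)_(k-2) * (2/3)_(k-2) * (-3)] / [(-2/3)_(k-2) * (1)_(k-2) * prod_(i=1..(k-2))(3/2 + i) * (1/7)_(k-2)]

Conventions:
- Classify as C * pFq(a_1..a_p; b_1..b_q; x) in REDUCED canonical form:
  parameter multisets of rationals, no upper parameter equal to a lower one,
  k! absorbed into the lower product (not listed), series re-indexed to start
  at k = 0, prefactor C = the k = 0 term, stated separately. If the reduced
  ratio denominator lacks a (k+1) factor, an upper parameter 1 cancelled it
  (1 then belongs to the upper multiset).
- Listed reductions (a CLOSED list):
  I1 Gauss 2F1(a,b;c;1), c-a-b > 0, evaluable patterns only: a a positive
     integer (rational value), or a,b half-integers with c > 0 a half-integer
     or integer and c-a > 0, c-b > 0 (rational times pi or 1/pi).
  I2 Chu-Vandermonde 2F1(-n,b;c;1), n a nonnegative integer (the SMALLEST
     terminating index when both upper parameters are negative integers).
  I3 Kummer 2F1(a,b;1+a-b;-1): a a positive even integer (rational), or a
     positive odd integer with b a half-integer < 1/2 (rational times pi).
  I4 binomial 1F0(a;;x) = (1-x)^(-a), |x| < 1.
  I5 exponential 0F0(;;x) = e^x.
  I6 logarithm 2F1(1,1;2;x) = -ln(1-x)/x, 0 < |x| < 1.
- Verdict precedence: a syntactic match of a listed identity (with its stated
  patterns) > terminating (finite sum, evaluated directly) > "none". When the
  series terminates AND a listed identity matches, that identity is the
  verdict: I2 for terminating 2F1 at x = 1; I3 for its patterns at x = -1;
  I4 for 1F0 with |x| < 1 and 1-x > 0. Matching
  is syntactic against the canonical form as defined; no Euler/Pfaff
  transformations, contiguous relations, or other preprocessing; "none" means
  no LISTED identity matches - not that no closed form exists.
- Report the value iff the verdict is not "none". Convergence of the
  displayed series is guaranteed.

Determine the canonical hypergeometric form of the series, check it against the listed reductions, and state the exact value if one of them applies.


With C = -3: the canonical form is 2F2(-4, 2/3; -2/3, 5/2; 1). Verdict: terminating at k = 4: the factor (-4)_k kills every later term; summing the 5 survivors is exact. Its exact value is -253/735.

Key step: with t_0 = -3, the lower running product (C = -3) is a rising factorial.
Consecutive-term ratio: r(k) = 1 * (k-4) (k+2/3) / [(k-2/3) (k+5/2) (k+1)] - poly over poly, x = 1 from leading terms; C = -3 at k = 0.


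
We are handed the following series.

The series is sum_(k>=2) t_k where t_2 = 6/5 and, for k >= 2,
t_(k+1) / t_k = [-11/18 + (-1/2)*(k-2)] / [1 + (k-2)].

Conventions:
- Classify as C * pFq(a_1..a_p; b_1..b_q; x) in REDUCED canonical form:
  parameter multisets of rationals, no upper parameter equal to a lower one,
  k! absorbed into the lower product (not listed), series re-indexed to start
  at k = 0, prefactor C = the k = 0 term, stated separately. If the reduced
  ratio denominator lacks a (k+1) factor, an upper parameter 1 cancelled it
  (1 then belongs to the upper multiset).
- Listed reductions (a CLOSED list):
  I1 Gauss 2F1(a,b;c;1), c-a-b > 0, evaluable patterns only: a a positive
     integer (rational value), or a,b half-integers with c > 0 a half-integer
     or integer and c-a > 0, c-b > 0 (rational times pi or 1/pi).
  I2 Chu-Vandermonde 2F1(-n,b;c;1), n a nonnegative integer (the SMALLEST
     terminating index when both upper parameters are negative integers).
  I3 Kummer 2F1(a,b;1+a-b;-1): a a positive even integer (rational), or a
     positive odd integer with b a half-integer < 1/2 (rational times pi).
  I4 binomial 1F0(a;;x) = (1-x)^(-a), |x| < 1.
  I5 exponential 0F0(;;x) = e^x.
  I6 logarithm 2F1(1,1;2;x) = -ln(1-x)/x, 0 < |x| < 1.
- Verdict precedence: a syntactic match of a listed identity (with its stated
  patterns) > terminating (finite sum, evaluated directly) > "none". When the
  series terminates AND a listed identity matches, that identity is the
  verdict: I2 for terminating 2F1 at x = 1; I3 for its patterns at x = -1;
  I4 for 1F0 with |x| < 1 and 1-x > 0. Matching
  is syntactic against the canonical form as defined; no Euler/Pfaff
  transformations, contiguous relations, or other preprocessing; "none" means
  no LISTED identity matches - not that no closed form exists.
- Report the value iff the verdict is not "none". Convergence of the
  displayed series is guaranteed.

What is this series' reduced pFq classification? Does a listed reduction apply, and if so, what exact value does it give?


At argument -1/2: a 1F0 with upper {11/9}, lower {-}, scaled by C = 6/5. Verdict: the binomial series (I4) fires (the 1F0 binomial series: exponent -11/9, x = -1/2). Value: (6/5) * (3/2)^(-11/9).

Key step: t_0 = 6/5 here, and the expanded ratio factors over Q; C = 6/5, x = -1/2, roots give parameters.
Term ratio: r(k) = (-1/2) * (k+11/9) / [(k+1)] ; factor over Q: parameters, x = (-1/2), and C = 6/5.


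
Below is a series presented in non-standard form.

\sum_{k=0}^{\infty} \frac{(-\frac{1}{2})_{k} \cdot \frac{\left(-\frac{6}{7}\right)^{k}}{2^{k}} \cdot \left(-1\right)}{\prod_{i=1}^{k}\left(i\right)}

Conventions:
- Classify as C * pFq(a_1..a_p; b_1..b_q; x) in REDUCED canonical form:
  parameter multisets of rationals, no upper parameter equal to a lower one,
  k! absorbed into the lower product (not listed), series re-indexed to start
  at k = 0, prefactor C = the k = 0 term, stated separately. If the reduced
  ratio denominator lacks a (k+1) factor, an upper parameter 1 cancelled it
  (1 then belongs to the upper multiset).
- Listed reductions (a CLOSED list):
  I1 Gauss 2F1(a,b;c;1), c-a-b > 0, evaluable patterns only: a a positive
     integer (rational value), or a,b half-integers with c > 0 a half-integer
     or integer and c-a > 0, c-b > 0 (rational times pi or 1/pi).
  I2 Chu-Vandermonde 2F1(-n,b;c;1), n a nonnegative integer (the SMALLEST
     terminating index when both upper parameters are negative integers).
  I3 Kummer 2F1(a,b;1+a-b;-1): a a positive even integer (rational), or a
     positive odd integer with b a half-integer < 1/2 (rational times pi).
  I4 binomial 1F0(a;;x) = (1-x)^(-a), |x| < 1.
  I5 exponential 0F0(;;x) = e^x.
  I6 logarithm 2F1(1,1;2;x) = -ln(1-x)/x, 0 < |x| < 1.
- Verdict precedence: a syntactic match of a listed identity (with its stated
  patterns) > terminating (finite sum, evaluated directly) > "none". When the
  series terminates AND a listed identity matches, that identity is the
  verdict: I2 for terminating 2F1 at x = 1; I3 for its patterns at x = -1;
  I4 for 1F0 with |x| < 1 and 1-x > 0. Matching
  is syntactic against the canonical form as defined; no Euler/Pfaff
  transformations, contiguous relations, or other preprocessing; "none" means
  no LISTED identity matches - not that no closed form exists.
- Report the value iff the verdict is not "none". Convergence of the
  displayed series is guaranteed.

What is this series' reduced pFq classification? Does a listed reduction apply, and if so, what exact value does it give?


Reduced: x = -\frac{3}{7}, 1F0, upper = {-\frac{1}{2}}, lower = {-}, C = -1. Verdict: this is the I4 binomial reduction (the 1F0 binomial series: exponent 1/2, x = -\frac{3}{7}). Its exact value is \left(-1\right) \cdot \left(\frac{10}{7}\right)^{\frac{1}{2}}.

Key observation: with t_0 = -1, the two k-th powers (prefactor -1) combine into one argument.
Adjacent-term ratio: r(k) = -\frac{3}{7} * (k-\frac{1}{2}) / [(k+1)] - poly over poly, x = -\frac{3}{7} from leading terms; C = -1 at k = 0.


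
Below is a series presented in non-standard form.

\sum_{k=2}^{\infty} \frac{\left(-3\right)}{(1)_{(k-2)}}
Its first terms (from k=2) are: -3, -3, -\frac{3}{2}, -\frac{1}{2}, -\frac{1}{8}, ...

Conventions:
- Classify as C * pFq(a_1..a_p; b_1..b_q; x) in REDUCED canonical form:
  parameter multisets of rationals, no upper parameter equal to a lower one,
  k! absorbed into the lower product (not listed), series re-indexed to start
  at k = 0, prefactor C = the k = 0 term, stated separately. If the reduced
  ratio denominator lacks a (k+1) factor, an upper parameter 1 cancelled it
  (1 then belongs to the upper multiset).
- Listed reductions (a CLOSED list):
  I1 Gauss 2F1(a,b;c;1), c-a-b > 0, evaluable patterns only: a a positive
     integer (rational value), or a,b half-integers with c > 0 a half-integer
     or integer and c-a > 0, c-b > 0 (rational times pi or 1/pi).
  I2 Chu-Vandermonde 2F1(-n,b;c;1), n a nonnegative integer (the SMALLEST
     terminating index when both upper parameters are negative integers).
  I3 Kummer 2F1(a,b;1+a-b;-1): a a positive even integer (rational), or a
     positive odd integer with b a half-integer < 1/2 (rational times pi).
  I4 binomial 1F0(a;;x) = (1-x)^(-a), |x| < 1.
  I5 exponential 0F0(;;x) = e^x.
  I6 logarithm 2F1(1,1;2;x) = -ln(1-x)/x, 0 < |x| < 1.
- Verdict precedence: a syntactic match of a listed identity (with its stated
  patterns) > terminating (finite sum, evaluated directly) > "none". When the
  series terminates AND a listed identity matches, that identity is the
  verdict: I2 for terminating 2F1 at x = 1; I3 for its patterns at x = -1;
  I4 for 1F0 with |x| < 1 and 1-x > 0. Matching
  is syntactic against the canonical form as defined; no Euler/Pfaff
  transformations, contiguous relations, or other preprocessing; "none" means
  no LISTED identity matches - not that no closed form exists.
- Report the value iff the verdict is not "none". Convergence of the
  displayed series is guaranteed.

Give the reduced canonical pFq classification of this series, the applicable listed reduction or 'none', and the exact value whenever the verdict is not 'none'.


Reduced: x = 1, 0F0, upper = {-}, lower = {-}, C = -3. Verdict: the I5 exponential reduction fires (the 0F0 exponential series at x = 1). Hence: \left(-3\right) \cdot e^{1}.

The tell: t_0 = -3 here, and (1)_k (prefactor -3) is k! itself.
Adjacent-term ratio: r(k) = 1 * 1 / [(k+1)] - rational in k, leading ratio 1; with t_0 = -3, classification follows.


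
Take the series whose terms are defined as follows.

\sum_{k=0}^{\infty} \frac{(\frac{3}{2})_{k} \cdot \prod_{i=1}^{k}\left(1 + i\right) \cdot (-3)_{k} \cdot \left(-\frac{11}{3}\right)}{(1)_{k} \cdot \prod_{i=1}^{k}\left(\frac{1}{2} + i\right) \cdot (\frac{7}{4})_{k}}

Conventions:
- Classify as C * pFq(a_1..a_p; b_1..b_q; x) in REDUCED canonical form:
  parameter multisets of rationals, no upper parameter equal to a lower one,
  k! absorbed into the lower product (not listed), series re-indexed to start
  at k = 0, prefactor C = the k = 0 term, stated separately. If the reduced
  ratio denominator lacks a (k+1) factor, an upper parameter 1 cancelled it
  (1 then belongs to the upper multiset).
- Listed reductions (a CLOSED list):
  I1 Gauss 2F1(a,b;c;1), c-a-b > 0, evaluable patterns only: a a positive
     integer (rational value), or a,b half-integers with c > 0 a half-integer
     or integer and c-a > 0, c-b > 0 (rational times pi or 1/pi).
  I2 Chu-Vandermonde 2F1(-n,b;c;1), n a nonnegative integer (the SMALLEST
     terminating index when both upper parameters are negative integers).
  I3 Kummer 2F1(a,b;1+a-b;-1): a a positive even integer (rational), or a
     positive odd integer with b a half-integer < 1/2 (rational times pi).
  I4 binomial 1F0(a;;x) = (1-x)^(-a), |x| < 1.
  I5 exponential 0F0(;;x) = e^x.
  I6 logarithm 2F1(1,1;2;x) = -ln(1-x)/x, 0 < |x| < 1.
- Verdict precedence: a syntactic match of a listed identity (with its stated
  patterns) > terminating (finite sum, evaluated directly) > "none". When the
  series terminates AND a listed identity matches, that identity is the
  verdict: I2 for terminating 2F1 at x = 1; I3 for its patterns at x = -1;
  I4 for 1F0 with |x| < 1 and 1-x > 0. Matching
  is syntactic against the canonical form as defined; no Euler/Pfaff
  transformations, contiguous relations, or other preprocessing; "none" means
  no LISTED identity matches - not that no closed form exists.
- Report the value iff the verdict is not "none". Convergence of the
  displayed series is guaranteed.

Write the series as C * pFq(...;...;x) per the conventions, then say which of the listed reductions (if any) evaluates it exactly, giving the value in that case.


Structural cue: from the first term -\frac{11}{3}: (1)_k (C = -11/3, x = 1) is k! itself.
Ratio: r(k) = 1 * (k-3) (k+2) / [(k+\frac{7}{4}) (k+1)] - rational in k, leading ratio 1; with t_0 = -\frac{11}{3}, classification follows.

x = 1 here; the reduced form reads 2F1, upper {-3, 2}, lower {\frac{7}{4}}, C = -\frac{11}{3}. Verdict: Chu-Vandermonde (I2) matches (terminating 2F1 at x = 1 with n = 3, b = 2, c = \frac{7}{4}). Sum: \frac{1}{15}.


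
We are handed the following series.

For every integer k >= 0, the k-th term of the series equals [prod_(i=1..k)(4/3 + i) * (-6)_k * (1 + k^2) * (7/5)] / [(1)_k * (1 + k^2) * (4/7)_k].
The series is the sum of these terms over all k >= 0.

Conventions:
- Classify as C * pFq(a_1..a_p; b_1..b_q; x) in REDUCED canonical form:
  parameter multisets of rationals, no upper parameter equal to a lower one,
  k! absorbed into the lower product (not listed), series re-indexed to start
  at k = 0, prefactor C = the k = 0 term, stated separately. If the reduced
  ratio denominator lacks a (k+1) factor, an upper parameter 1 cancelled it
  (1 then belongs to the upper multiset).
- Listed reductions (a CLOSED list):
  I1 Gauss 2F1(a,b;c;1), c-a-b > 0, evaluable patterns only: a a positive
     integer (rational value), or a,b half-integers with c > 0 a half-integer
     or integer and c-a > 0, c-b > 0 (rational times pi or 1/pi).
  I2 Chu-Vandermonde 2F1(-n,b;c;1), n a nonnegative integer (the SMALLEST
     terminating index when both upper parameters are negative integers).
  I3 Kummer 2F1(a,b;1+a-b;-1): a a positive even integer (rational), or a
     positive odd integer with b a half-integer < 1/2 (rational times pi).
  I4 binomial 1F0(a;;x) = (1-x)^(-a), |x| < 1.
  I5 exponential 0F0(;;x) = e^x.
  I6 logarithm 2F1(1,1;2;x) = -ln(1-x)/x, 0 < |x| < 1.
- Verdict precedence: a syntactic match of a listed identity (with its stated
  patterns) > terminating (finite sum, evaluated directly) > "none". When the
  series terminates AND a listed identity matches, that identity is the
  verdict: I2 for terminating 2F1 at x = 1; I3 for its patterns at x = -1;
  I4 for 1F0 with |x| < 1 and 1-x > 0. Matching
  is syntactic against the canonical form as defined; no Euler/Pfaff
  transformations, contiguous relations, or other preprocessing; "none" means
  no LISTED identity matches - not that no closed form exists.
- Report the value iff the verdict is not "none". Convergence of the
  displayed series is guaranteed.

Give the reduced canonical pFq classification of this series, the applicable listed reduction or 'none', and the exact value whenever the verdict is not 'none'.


At argument 1: a 2F1 with upper {-6, 7/3}, lower {4/7}, scaled by C = 7/5. Verdict: this is Vandermonde's identity (I2) (terminating 2F1 at x = 1 with n = 6, b = 7/3, c = 4/7). Its exact value is 206941/10825650.

Key observation: from the first term 7/5: the running product (prefactor 7/5) telescopes to a rising factorial.
Term ratio: r(k) = 1 * (k-6) (k+7/3) / [(k+4/7) (k+1)] - rational; roots negated = parameters, x = 1, C = 7/5.


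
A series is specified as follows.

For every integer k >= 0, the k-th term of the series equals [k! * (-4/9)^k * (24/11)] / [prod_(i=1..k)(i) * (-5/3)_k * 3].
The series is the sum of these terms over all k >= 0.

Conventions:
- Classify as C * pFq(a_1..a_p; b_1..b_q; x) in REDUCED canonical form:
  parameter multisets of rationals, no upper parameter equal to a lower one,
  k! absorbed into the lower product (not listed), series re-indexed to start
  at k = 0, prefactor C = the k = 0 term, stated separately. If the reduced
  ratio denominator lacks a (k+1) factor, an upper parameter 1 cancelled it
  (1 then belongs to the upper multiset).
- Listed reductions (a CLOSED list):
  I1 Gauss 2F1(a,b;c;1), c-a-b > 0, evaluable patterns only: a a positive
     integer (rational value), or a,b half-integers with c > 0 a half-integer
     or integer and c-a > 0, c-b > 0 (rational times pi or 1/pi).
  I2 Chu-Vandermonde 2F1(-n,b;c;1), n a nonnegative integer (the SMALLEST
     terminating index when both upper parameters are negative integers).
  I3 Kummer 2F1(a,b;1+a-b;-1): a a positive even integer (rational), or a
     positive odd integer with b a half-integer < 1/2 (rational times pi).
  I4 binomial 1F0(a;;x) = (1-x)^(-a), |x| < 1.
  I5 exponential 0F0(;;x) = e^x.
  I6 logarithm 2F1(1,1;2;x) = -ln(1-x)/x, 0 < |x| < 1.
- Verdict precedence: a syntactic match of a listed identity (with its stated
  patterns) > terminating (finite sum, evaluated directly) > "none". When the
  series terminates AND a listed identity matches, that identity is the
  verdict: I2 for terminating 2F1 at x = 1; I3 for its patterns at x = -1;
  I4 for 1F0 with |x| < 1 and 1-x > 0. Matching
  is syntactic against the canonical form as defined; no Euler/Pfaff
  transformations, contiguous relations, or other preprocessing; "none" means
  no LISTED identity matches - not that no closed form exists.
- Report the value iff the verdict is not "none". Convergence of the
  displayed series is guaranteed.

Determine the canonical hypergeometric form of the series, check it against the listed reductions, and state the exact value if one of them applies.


Prefactor 8/11, argument -4/9: 1F1 with upper {1} over lower {-5/3}. Verdict: no listed reduction: x = -4/9 and upper {1} fail every I1-I6 pattern.

Key step: x = (-4/9) and the product of the first k integers (C = 8/11, x = -4/9) is k!.
Term ratio: r(k) = (-4/9) * (k+1) / [(k-5/3) (k+1)] ; factor over Q: parameters, x = (-4/9), and C = 8/11.


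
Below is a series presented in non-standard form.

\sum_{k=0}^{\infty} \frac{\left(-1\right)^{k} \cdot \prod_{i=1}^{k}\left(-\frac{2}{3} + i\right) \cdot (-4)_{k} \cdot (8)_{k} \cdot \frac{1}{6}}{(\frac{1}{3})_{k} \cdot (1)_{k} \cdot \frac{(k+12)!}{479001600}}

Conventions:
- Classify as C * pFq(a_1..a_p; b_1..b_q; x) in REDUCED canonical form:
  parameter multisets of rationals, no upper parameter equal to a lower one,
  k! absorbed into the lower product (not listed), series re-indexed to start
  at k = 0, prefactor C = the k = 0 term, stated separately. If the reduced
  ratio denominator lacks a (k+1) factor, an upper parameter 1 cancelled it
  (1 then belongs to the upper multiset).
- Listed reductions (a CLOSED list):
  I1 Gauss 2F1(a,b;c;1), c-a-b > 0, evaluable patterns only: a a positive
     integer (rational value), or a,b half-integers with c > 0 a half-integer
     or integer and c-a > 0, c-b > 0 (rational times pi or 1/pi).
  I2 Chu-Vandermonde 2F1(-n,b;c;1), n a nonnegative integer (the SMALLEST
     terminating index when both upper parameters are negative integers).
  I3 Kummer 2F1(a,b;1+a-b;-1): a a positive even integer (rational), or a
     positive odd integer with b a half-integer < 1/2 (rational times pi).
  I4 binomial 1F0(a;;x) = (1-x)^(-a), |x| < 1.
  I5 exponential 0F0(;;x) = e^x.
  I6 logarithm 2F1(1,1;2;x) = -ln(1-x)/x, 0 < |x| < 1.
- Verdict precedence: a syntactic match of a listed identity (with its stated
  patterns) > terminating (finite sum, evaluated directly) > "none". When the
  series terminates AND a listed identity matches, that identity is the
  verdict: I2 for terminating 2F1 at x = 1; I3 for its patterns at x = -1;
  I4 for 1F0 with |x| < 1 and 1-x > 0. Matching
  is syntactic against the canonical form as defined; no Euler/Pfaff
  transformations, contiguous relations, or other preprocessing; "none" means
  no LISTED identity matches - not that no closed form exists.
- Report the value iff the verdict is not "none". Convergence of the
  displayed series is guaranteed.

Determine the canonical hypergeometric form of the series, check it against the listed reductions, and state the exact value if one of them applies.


This is \frac{1}{6} * 2F1(-4, 8; 13; -1) in reduced canonical form. Verdict: the Kummer evaluation I3 matches (x = -1; c = 13 equals 1+a-b for upper {-4, 8}: listed pattern). Value: \frac{33}{28}.

Structural cue: with t_0 = \frac{1}{6}, the running product (prefactor 1/6) telescopes to a rising factorial.
Consecutive-term ratio: r(k) = -1 * (k-4) (k+8) / [(k+13) (k+1)] - rational in k, leading ratio -1; with t_0 = \frac{1}{6}, classification follows.


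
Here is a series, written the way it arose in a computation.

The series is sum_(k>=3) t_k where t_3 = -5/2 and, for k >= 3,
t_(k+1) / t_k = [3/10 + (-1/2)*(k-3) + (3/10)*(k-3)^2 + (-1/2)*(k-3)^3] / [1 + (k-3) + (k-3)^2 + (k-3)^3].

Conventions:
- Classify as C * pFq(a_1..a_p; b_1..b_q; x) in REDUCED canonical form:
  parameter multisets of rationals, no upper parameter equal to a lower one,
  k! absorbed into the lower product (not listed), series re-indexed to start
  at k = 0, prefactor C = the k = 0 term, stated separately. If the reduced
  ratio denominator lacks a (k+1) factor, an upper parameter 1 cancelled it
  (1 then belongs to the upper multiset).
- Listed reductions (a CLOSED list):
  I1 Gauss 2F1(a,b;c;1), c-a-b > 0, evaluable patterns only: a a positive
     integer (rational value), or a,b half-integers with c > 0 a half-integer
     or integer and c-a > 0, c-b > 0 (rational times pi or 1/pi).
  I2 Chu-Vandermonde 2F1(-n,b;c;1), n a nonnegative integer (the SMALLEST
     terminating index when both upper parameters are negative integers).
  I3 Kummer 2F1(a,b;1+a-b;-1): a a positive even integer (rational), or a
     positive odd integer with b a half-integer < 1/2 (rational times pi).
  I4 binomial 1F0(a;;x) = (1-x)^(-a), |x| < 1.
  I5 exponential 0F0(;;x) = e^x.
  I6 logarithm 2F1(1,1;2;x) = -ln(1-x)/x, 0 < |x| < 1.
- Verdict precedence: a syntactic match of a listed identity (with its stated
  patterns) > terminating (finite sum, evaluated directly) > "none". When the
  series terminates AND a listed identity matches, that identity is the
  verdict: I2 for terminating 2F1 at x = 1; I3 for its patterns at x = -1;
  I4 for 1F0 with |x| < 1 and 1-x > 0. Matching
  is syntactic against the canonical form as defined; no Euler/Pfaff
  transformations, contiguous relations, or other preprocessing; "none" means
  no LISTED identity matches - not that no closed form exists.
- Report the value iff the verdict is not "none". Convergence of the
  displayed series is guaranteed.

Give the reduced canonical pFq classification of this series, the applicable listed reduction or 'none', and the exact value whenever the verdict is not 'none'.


This is -5/2 * 1F0(-3/5; -; -1/2) in reduced canonical form. Verdict: the I4 binomial reduction matches (the 1F0 binomial series: exponent 3/5, x = -1/2). Hence: (-5/2) * (3/2)^(3/5).

Key observation: with t_0 = -5/2, cancel k^2 + 1 from the displayed ratio first; then prefactor -5/2.
Step ratio: r(k) = (-1/2) * (k-3/5) / [(k+1)] - poly over poly, x = (-1/2) from leading terms; C = -5/2 at k = 0.


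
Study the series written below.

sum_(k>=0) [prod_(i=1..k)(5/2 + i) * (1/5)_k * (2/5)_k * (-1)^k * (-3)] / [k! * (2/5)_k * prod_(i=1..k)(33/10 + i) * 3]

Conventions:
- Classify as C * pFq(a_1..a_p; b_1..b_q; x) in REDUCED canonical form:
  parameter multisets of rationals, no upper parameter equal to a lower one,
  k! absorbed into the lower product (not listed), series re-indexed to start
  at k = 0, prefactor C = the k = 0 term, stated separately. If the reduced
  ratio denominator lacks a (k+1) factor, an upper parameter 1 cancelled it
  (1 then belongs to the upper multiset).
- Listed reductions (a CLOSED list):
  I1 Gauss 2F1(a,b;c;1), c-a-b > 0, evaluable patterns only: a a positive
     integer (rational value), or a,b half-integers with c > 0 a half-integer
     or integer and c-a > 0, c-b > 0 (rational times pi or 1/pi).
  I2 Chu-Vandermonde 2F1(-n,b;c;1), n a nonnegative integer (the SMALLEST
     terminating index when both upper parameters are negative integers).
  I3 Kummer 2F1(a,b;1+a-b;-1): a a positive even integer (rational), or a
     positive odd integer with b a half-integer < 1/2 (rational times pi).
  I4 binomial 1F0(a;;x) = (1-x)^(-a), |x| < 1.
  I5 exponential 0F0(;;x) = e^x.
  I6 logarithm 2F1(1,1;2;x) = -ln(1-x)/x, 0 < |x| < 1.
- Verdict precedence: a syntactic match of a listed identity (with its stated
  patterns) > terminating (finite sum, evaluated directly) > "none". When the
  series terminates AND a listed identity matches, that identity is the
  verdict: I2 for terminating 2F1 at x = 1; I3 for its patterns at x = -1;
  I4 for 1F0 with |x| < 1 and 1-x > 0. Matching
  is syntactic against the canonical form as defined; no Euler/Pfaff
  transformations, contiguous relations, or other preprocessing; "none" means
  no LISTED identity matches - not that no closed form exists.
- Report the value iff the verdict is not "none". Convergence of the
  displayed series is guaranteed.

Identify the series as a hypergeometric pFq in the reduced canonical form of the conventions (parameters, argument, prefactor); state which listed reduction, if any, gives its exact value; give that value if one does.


x = -1 here; the reduced form reads 2F1, upper {1/5, 7/2}, lower {43/10}, C = -1. Verdict: none - at argument -1 the multisets {1/5, 7/2} ; {43/10} match no listed identity.

Structural cue: with t_0 = -1, the running product (C = -1, x = -1) telescopes to a rising factorial.
Ratio: r(k) = (-1) * (k+1/5) (k+7/2) / [(k+43/10) (k+1)] - poly over poly, x = (-1) from leading terms; C = -1 at k = 0.


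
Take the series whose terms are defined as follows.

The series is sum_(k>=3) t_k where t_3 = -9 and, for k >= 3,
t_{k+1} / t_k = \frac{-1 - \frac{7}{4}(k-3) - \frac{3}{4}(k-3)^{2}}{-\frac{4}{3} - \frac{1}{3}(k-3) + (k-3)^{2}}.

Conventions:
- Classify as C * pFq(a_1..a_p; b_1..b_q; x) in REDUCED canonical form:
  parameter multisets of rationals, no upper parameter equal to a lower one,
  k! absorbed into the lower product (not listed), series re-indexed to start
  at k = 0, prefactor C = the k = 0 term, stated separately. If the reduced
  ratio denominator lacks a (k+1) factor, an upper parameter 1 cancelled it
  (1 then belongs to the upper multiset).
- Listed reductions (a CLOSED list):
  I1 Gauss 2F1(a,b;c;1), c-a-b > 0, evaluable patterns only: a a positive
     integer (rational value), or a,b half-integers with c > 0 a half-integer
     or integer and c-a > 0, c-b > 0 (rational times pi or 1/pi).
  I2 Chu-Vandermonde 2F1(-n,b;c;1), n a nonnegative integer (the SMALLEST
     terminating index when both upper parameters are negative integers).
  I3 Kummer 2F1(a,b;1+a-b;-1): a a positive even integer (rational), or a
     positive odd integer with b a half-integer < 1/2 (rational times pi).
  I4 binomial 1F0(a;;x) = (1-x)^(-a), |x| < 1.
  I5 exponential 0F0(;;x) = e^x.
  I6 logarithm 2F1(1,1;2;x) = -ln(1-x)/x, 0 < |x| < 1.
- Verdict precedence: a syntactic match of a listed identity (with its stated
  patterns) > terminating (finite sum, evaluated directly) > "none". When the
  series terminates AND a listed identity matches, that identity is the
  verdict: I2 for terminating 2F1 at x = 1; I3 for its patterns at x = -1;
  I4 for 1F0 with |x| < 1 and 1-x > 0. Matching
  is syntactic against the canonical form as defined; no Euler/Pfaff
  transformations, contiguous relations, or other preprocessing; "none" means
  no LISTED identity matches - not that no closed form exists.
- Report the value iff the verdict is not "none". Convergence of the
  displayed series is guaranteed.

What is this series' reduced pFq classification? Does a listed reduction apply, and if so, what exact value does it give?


At argument -\frac{3}{4}: a 2F1 with upper {1, \frac{4}{3}}, lower {-\frac{4}{3}}, scaled by C = -9. Verdict: none. A 2F1 with upper {1, \frac{4}{3}} fits none of I1-I6 at x = -\frac{3}{4}; the sum runs forever.

Key step: x = -\frac{3}{4} and factor the ratio over Q (C = -9, x = -3/4): negated roots = parameters.
Adjacent-term ratio: r(k) = -\frac{3}{4} * (k+1) (k+\frac{4}{3}) / [(k-\frac{4}{3}) (k+1)] - rational in k. x = -\frac{3}{4}; t_0 = -9; negate the roots.


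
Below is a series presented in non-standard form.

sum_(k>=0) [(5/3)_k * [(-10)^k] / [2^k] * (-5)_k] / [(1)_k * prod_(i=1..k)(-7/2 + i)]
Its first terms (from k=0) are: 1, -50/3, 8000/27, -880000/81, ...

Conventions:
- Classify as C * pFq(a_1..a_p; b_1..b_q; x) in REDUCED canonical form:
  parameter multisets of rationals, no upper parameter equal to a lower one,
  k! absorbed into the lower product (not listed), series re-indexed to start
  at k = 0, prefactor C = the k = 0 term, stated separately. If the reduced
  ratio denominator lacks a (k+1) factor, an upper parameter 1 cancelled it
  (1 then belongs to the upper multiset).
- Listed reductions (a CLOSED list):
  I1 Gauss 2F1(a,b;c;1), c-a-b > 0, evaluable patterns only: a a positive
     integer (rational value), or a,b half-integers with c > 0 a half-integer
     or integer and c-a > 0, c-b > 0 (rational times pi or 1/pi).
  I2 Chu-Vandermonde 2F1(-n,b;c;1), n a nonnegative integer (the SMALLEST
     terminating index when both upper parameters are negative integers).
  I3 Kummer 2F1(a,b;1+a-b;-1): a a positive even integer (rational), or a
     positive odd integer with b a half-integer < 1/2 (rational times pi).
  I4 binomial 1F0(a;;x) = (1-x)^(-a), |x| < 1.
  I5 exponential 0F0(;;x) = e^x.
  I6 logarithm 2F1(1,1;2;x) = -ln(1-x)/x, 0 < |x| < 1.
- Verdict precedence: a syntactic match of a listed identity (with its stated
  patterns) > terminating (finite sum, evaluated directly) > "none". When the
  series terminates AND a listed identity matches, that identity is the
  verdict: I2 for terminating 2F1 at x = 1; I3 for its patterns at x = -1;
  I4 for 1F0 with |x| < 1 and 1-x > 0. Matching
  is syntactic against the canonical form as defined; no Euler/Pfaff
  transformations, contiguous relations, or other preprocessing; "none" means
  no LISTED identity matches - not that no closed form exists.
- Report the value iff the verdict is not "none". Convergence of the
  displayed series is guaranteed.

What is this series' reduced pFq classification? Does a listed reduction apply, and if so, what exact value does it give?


The tell: x = (-5) and the lower running product (C = 1) is a rising factorial.
Adjacent-term ratio: r(k) = (-5) * (k-5) (k+5/3) / [(k-5/2) (k+1)] - poly over poly, x = (-5) from leading terms; C = 1 at k = 0.

Canonical form: C = 1 times 2F1 with upper {-5, 5/3}, lower {-5/2}, x = -5. Verdict: terminating (-5 upstairs). 6 nonzero terms in all; added directly. Value: -2671946263/2187.
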